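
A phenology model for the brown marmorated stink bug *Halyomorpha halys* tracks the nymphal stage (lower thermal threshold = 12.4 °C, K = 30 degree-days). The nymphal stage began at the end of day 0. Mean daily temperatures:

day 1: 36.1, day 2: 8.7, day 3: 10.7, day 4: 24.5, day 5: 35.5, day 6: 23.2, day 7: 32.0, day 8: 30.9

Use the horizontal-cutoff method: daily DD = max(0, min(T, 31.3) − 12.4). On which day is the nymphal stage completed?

Daily DD above 12.4 °C (capped at 18.9): 18.9, 0.0, 0.0, 12.1, 18.9, 10.8, 18.9, 18.5.
Cumulative: 18.9, 18.9, 18.9, 31.0, 49.9, 60.7, 79.6, 98.1.
The total first reaches 30 DD on day 4.

day 4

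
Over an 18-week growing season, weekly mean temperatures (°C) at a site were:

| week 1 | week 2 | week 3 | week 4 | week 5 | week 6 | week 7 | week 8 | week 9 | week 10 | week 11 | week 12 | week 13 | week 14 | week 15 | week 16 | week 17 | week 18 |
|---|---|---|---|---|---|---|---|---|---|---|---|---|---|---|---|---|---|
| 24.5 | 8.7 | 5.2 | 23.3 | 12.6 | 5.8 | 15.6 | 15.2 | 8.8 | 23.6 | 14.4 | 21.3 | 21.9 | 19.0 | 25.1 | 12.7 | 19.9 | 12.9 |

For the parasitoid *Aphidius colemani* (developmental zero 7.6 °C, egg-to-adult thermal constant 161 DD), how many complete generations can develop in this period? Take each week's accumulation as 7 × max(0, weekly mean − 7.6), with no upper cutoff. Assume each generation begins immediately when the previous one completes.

6 generations

Weekly DD (7 × max(0, T̄ − 7.6)): 118.3, 7.7, 0.0, 109.9, 35.0, 0.0, 56.0, 53.2, 8.4, 112.0, 47.6, 95.9, 100.1, 79.8, 122.5, 35.7, 86.1, 37.1.
Season total = 1105.3 DD.
Complete generations = ⌊1105.3 / 161⌋ = 6.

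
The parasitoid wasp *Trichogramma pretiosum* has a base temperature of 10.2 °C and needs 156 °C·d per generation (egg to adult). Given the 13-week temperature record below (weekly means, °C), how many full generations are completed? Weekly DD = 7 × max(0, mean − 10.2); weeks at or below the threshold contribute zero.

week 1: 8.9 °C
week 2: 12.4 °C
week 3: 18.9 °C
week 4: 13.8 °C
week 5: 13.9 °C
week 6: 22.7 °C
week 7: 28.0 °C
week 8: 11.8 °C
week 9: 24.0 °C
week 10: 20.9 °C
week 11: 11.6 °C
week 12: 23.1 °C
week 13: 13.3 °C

4 generations

Weekly DD (7 × max(0, T̄ − 10.2)): 0.0, 15.4, 60.9, 25.2, 25.9, 87.5, 124.6, 11.2, 96.6, 74.9, 9.8, 90.3, 21.7.
Season total = 644.0 DD.
Complete generations = ⌊644.0 / 156⌋ = 4.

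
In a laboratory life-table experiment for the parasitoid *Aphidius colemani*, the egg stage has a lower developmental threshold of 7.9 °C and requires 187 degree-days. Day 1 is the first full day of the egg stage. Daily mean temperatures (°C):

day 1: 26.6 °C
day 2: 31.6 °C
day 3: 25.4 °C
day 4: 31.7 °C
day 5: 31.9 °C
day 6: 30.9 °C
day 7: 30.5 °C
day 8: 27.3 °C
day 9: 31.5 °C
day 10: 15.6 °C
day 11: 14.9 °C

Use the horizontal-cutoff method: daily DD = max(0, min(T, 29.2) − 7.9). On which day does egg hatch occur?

Daily DD above 7.9 °C (capped at 21.3): 18.7, 21.3, 17.5, 21.3, 21.3, 21.3, 21.3, 19.4, 21.3, 7.7, 7.0.
Cumulative: 18.7, 40.0, 57.5, 78.8, 100.1, 121.4, 142.7, 162.1, 183.4, 191.1, 198.1.
The total first reaches 187 DD on day 10.

day 10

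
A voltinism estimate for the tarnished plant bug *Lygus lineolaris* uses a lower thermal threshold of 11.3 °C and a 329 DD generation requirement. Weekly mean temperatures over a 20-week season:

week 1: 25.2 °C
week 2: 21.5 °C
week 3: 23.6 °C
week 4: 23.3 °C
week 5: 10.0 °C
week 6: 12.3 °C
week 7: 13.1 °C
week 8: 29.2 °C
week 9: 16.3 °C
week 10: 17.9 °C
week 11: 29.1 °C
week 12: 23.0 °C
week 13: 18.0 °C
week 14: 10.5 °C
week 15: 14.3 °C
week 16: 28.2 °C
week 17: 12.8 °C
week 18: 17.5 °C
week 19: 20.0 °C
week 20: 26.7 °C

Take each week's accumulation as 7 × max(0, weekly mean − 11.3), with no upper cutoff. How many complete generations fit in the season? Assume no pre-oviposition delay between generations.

3 generations

Weekly DD (7 × max(0, T̄ − 11.3)): 97.3, 71.4, 86.1, 84.0, 0.0, 7.0, 12.6, 125.3, 35.0, 46.2, 124.6, 81.9, 46.9, 0.0, 21.0, 118.3, 10.5, 43.4, 60.9, 107.8.
Season total = 1180.2 DD.
Complete generations = ⌊1180.2 / 329⌋ = 3.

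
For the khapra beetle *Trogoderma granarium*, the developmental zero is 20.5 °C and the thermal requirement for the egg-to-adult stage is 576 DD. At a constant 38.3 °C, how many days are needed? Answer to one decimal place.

Daily accumulation = 38.3 − 20.5 = 17.8 DD/day.
Duration = 576 / 17.8 = 32.360 ≈ 32.4 days.

32.4 days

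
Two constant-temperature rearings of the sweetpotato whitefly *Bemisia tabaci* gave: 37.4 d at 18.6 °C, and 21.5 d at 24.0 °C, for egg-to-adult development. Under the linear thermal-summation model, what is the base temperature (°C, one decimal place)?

11.3 °C

Linear rate model ⇒ the product D·(T − T_b) is constant across temperatures.
37.4·(18.6 − T_b) = 21.5·(24.0 − T_b)
T_b = (37.4·18.6 − 21.5·24.0) / (37.4 − 21.5) = 179.64 / 15.9 = 11.298 °C ≈ 11.3 °C.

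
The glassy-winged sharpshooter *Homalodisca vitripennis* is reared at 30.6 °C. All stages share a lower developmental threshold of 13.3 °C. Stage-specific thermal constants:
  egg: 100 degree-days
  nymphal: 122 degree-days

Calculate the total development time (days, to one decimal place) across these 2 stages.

Daily accumulation at 30.6 °C = 30.6 − 13.3 = 17.3 DD/day.
Total K = 100 + 122 = 222 DD.
Total duration = 222 / 17.3 = 12.832 ≈ 12.8 days.

12.8 days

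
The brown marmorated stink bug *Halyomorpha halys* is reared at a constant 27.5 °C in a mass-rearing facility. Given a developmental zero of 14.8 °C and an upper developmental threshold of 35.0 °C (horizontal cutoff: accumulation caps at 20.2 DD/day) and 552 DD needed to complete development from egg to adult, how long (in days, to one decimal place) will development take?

43.5 days

Daily accumulation = 27.5 − 14.8 = 12.7 DD/day.
Duration = 552 / 12.7 = 43.465 ≈ 43.5 days.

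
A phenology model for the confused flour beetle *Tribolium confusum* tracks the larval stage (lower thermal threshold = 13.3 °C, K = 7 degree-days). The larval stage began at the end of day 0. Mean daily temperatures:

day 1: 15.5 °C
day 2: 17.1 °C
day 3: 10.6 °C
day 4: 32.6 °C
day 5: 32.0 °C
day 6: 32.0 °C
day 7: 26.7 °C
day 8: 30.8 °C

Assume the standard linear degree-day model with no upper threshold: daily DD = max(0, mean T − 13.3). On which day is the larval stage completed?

Daily DD above 13.3 °C: 2.2, 3.8, 0.0, 19.3, 18.7, 18.7, 13.4, 17.5.
Cumulative: 2.2, 6.0, 6.0, 25.3, 44.0, 62.7, 76.1, 93.6.
The total first reaches 7 DD on day 4.

day 4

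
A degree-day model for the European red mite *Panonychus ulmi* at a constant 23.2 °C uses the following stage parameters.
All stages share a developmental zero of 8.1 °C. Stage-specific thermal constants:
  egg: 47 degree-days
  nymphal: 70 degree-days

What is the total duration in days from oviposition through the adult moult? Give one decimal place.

Daily accumulation at 23.2 °C = 23.2 − 8.1 = 15.1 DD/day.
Total K = 47 + 70 = 117 DD.
Total duration = 117 / 15.1 = 7.748 ≈ 7.7 days.

7.7 days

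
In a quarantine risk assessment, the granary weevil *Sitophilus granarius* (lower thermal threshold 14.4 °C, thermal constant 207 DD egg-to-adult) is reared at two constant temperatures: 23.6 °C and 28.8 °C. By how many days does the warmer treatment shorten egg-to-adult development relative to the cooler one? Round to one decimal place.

At 23.6 °C: 207 / (23.6 − 14.4) = 207 / 9.2 = 22.500 d.
At 28.8 °C: 207 / (28.8 − 14.4) = 207 / 14.4 = 14.375 d.
Difference = |22.500 − 14.375| = 8.125 ≈ 8.1 days.

8.1 days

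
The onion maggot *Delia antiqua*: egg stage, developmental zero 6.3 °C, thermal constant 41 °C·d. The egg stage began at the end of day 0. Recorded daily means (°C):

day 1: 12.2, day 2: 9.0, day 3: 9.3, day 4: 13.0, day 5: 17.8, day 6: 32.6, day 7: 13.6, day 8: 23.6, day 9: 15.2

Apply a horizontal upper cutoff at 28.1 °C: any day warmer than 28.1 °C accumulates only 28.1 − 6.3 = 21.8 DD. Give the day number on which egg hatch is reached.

day 6

Daily DD above 6.3 °C (capped at 21.8): 5.9, 2.7, 3.0, 6.7, 11.5, 21.8, 7.3, 17.3, 8.9.
Cumulative: 5.9, 8.6, 11.6, 18.3, 29.8, 51.6, 58.9, 76.2, 85.1.
The total first reaches 41 DD on day 6.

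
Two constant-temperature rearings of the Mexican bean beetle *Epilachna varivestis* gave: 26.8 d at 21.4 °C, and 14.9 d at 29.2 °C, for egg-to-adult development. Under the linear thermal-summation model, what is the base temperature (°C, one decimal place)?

11.6 °C

Under the model K = D·(T − T_b), so D₁·(T₁ − T_b) = D₂·(T₂ − T_b).
26.8·(21.4 − T_b) = 14.9·(29.2 − T_b)
T_b = (26.8·21.4 − 14.9·29.2) / (26.8 − 14.9) = 138.44 / 11.9 = 11.634 °C ≈ 11.6 °C.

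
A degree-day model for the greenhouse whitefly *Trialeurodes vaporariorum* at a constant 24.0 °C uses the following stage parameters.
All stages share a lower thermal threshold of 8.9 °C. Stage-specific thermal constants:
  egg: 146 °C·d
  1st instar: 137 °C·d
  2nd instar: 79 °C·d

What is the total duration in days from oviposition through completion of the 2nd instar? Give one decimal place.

Daily accumulation at 24.0 °C = 24.0 − 8.9 = 15.1 DD/day.
Total K = 146 + 137 + 79 = 362 DD.
Total duration = 362 / 15.1 = 23.974 ≈ 24.0 days.

24.0 days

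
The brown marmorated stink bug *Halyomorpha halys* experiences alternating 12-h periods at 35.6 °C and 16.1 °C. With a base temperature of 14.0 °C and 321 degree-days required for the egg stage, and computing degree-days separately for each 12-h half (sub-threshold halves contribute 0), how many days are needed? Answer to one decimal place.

Day half: max(0, 35.6 − 14.0) × 0.5 = 21.6 × 0.5 = 10.80 DD.
Night half: max(0, 16.1 − 14.0) × 0.5 = 2.1 × 0.5 = 1.05 DD.
Per 24 h: 11.85 DD/day.
Duration = 321 / 11.85 = 27.089 ≈ 27.1 days.

27.1 days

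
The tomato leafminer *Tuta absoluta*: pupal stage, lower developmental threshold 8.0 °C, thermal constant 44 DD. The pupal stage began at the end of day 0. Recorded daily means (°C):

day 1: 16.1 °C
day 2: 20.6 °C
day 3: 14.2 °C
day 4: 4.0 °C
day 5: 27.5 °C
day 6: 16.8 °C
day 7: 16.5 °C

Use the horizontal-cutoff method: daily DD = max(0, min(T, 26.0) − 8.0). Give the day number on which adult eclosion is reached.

day 5

Daily DD above 8.0 °C (capped at 18.0): 8.1, 12.6, 6.2, 0.0, 18.0, 8.8, 8.5.
Cumulative: 8.1, 20.7, 26.9, 26.9, 44.9, 53.7, 62.2.
The total first reaches 44 DD on day 5.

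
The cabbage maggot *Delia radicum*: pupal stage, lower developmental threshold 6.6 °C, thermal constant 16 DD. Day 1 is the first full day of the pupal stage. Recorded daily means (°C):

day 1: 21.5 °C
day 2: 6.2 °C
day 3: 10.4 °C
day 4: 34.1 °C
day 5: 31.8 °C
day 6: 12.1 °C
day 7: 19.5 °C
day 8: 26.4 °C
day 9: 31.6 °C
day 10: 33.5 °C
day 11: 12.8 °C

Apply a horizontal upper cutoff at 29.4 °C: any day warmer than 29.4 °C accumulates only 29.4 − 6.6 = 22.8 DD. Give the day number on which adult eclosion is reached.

Daily DD above 6.6 °C (capped at 22.8): 14.9, 0.0, 3.8, 22.8, 22.8, 5.5, 12.9, 19.8, 22.8, 22.8, 6.2.
Cumulative: 14.9, 14.9, 18.7, 41.5, 64.3, 69.8, 82.7, 102.5, 125.3, 148.1, 154.3.
The total first reaches 16 DD on day 3.

day 3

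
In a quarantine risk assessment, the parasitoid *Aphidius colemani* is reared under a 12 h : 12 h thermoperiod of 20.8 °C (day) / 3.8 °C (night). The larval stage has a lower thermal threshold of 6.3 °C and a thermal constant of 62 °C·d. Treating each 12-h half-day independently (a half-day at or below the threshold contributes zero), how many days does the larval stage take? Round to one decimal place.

8.6 days

Day half: max(0, 20.8 − 6.3) × 0.5 = 14.5 × 0.5 = 7.25 DD.
Night half: max(0, 3.8 − 6.3) × 0.5 = 0.0 × 0.5 = 0.00 DD.
Per 24 h: 7.25 DD/day.
Duration = 62 / 7.25 = 8.552 ≈ 8.6 days.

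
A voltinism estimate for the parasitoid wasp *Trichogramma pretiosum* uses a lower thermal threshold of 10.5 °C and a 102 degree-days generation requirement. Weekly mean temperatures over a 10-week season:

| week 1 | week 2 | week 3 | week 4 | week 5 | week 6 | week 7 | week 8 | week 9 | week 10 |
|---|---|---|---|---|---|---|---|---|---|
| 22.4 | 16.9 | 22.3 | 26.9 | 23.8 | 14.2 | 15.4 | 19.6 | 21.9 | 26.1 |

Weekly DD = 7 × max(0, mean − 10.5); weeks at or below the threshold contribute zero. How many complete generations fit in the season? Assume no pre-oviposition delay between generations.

Weekly DD (7 × max(0, T̄ − 10.5)): 83.3, 44.8, 82.6, 114.8, 93.1, 25.9, 34.3, 63.7, 79.8, 109.2.
Season total = 731.5 DD.
Complete generations = ⌊731.5 / 102⌋ = 7.

7 generations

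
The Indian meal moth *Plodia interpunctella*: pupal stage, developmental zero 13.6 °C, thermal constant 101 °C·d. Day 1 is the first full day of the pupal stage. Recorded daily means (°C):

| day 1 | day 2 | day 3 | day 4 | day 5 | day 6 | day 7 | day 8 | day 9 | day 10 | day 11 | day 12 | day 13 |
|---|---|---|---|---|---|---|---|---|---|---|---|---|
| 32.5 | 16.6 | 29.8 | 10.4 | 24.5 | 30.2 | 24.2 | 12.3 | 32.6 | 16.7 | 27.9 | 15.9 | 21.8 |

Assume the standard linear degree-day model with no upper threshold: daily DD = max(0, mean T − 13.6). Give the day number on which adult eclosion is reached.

day 11

Daily DD above 13.6 °C: 18.9, 3.0, 16.2, 0.0, 10.9, 16.6, 10.6, 0.0, 19.0, 3.1, 14.3, 2.3, 8.2.
Cumulative: 18.9, 21.9, 38.1, 38.1, 49.0, 65.6, 76.2, 76.2, 95.2, 98.3, 112.6, 114.9, 123.1.
The total first reaches 101 DD on day 11.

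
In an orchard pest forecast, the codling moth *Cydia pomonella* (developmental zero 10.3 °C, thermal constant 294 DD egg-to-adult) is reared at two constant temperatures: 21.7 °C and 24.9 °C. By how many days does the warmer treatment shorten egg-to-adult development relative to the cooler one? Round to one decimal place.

5.7 days

At 21.7 °C: 294 / (21.7 − 10.3) = 294 / 11.4 = 25.789 d.
At 24.9 °C: 294 / (24.9 − 10.3) = 294 / 14.6 = 20.137 d.
Difference = |25.789 − 20.137| = 5.652 ≈ 5.7 days.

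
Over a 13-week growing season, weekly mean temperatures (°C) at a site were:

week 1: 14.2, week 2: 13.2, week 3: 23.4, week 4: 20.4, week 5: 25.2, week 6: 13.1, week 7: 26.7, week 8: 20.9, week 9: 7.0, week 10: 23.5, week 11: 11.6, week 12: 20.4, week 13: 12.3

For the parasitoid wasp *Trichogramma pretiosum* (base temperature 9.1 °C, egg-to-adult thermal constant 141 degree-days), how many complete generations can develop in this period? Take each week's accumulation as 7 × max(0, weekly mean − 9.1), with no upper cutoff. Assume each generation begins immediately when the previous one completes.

5 generations

Weekly DD (7 × max(0, T̄ − 9.1)): 35.7, 28.7, 100.1, 79.1, 112.7, 28.0, 123.2, 82.6, 0.0, 100.8, 17.5, 79.1, 22.4.
Season total = 809.9 DD.
Complete generations = ⌊809.9 / 141⌋ = 5.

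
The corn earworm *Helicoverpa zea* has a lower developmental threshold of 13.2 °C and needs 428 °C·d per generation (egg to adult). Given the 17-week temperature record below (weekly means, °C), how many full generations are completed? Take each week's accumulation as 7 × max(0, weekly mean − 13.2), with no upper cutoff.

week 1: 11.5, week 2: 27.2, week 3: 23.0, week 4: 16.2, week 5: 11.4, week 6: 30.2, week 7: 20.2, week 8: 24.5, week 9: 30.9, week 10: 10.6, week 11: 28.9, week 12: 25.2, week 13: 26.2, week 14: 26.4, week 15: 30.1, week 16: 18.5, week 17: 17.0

Weekly DD (7 × max(0, T̄ − 13.2)): 0.0, 98.0, 68.6, 21.0, 0.0, 119.0, 49.0, 79.1, 123.9, 0.0, 109.9, 84.0, 91.0, 92.4, 118.3, 37.1, 26.6.
Season total = 1117.9 DD.
Complete generations = ⌊1117.9 / 428⌋ = 2.

2 generations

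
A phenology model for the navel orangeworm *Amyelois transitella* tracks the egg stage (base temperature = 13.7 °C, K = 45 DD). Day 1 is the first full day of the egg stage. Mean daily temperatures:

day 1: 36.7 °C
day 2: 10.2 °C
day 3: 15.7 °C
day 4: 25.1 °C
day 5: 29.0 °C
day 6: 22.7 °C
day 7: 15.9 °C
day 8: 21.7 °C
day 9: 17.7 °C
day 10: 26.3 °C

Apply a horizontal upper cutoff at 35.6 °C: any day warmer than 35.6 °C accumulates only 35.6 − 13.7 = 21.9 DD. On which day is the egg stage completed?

day 5

Daily DD above 13.7 °C (capped at 21.9): 21.9, 0.0, 2.0, 11.4, 15.3, 9.0, 2.2, 8.0, 4.0, 12.6.
Cumulative: 21.9, 21.9, 23.9, 35.3, 50.6, 59.6, 61.8, 69.8, 73.8, 86.4.
The total first reaches 45 DD on day 5.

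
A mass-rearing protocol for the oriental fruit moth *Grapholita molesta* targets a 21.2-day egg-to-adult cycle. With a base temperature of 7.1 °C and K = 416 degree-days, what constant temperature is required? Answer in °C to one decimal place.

Required daily accumulation = 416 / 21.2 = 19.623 DD/day.
T = T_base + 19.623 = 7.1 + 19.623 = 26.723 ≈ 26.7 °C.

26.7 °C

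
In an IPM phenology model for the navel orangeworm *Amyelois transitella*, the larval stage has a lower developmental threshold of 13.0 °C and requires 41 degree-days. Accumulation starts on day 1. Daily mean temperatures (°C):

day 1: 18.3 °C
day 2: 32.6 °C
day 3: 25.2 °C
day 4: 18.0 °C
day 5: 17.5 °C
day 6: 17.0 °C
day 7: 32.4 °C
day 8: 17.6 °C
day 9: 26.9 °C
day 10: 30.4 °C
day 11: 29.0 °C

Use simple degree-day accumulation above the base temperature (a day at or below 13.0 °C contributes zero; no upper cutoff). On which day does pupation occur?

day 4

Daily DD above 13.0 °C: 5.3, 19.6, 12.2, 5.0, 4.5, 4.0, 19.4, 4.6, 13.9, 17.4, 16.0.
Cumulative: 5.3, 24.9, 37.1, 42.1, 46.6, 50.6, 70.0, 74.6, 88.5, 105.9, 121.9.
The total first reaches 41 DD on day 4.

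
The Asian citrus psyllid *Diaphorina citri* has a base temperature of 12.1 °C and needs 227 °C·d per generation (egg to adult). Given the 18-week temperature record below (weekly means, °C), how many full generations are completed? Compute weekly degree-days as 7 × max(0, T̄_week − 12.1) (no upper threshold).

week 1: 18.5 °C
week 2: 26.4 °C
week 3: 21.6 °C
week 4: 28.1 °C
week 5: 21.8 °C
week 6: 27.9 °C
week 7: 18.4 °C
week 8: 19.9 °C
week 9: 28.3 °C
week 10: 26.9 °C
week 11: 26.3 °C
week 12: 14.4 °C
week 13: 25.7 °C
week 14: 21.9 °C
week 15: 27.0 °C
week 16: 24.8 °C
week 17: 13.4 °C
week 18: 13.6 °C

5 generations

Weekly DD (7 × max(0, T̄ − 12.1)): 44.8, 100.1, 66.5, 112.0, 67.9, 110.6, 44.1, 54.6, 113.4, 103.6, 99.4, 16.1, 95.2, 68.6, 104.3, 88.9, 9.1, 10.5.
Season total = 1309.7 DD.
Complete generations = ⌊1309.7 / 227⌋ = 5.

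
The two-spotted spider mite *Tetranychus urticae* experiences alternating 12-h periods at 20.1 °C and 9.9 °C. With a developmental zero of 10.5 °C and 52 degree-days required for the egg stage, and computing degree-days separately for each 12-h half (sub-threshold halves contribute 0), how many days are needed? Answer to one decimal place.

Day half: max(0, 20.1 − 10.5) × 0.5 = 9.6 × 0.5 = 4.80 DD.
Night half: max(0, 9.9 − 10.5) × 0.5 = 0.0 × 0.5 = 0.00 DD.
Per 24 h: 4.80 DD/day.
Duration = 52 / 4.80 = 10.833 ≈ 10.8 days.

10.8 days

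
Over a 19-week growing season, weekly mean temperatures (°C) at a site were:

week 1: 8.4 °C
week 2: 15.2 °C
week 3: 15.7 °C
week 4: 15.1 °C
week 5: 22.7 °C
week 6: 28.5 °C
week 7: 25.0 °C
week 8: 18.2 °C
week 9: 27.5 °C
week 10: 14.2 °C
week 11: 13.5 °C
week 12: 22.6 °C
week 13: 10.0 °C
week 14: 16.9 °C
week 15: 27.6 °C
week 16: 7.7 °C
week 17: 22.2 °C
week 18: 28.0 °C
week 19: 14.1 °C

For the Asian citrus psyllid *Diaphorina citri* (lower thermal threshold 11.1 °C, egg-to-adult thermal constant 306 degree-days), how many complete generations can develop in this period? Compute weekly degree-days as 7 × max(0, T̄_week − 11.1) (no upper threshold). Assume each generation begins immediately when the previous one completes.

3 generations

Weekly DD (7 × max(0, T̄ − 11.1)): 0.0, 28.7, 32.2, 28.0, 81.2, 121.8, 97.3, 49.7, 114.8, 21.7, 16.8, 80.5, 0.0, 40.6, 115.5, 0.0, 77.7, 118.3, 21.0.
Season total = 1045.8 DD.
Complete generations = ⌊1045.8 / 306⌋ = 3.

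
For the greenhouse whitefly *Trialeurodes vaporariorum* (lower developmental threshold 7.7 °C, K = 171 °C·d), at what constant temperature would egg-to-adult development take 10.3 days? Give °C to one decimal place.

Required daily accumulation = 171 / 10.3 = 16.602 DD/day.
T = T_base + 16.602 = 7.7 + 16.602 = 24.302 ≈ 24.3 °C.

24.3 °C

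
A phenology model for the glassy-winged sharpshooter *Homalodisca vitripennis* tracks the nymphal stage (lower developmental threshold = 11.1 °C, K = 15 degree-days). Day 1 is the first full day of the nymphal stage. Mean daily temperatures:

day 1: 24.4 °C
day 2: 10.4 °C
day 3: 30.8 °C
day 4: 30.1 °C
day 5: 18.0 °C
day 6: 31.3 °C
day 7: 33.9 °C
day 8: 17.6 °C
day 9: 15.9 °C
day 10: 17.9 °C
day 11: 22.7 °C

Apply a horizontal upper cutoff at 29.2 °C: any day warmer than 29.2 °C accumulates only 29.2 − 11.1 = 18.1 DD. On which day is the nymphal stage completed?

Daily DD above 11.1 °C (capped at 18.1): 13.3, 0.0, 18.1, 18.1, 6.9, 18.1, 18.1, 6.5, 4.8, 6.8, 11.6.
Cumulative: 13.3, 13.3, 31.4, 49.5, 56.4, 74.5, 92.6, 99.1, 103.9, 110.7, 122.3.
The total first reaches 15 DD on day 3.

day 3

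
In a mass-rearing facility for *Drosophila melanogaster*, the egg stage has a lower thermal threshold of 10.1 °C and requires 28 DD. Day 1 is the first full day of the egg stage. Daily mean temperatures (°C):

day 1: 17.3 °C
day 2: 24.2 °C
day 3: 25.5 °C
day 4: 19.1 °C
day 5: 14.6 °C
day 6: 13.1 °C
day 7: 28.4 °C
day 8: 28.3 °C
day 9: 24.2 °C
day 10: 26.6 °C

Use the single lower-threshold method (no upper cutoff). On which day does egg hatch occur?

Daily DD above 10.1 °C: 7.2, 14.1, 15.4, 9.0, 4.5, 3.0, 18.3, 18.2, 14.1, 16.5.
Cumulative: 7.2, 21.3, 36.7, 45.7, 50.2, 53.2, 71.5, 89.7, 103.8, 120.3.
The total first reaches 28 DD on day 3.

day 3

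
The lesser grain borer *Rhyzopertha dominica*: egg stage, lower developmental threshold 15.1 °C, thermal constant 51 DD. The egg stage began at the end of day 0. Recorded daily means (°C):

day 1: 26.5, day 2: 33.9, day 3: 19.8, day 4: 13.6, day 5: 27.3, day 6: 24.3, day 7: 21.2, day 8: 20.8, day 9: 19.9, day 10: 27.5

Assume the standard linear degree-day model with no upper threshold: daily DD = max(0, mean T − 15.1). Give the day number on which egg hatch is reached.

day 6

Daily DD above 15.1 °C: 11.4, 18.8, 4.7, 0.0, 12.2, 9.2, 6.1, 5.7, 4.8, 12.4.
Cumulative: 11.4, 30.2, 34.9, 34.9, 47.1, 56.3, 62.4, 68.1, 72.9, 85.3.
The total first reaches 51 DD on day 6.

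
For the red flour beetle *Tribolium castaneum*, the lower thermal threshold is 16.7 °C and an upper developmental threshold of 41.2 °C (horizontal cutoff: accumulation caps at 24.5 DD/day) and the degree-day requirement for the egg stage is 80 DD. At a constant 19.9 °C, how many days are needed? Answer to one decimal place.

25.0 days

Daily accumulation = 19.9 − 16.7 = 3.2 DD/day.
Duration = 80 / 3.2 = 25.000 ≈ 25.0 days.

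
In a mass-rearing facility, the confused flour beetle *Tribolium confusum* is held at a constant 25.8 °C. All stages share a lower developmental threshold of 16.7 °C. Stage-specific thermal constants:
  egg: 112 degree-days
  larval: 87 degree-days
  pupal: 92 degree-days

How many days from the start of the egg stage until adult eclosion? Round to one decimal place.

32.0 days

Daily accumulation at 25.8 °C = 25.8 − 16.7 = 9.1 DD/day.
Total K = 112 + 87 + 92 = 291 DD.
Total duration = 291 / 9.1 = 31.978 ≈ 32.0 days.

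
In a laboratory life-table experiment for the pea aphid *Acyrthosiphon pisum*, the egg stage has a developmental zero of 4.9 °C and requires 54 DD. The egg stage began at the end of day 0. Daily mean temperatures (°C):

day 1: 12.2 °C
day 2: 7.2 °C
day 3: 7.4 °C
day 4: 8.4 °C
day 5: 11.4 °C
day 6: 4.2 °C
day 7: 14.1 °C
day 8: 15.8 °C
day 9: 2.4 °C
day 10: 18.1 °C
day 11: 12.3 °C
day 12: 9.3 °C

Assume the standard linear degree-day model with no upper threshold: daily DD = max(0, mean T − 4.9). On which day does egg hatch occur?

day 10

Daily DD above 4.9 °C: 7.3, 2.3, 2.5, 3.5, 6.5, 0.0, 9.2, 10.9, 0.0, 13.2, 7.4, 4.4.
Cumulative: 7.3, 9.6, 12.1, 15.6, 22.1, 22.1, 31.3, 42.2, 42.2, 55.4, 62.8, 67.2.
The total first reaches 54 DD on day 10.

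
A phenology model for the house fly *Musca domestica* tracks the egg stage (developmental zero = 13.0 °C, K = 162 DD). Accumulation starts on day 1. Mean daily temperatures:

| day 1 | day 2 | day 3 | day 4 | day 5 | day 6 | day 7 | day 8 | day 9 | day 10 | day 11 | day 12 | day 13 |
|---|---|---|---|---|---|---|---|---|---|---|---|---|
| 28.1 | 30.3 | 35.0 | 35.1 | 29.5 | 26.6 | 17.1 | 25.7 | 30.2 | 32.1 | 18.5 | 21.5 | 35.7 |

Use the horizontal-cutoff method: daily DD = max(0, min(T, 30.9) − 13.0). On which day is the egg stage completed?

day 12

Daily DD above 13.0 °C (capped at 17.9): 15.1, 17.3, 17.9, 17.9, 16.5, 13.6, 4.1, 12.7, 17.2, 17.9, 5.5, 8.5, 17.9.
Cumulative: 15.1, 32.4, 50.3, 68.2, 84.7, 98.3, 102.4, 115.1, 132.3, 150.2, 155.7, 164.2, 182.1.
The total first reaches 162 DD on day 12.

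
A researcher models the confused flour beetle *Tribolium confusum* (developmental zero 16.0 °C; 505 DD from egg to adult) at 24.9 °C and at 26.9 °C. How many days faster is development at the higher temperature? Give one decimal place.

At 24.9 °C: 505 / (24.9 − 16.0) = 505 / 8.9 = 56.742 d.
At 26.9 °C: 505 / (26.9 − 16.0) = 505 / 10.9 = 46.330 d.
Difference = |56.742 − 46.330| = 10.411 ≈ 10.4 days.

10.4 days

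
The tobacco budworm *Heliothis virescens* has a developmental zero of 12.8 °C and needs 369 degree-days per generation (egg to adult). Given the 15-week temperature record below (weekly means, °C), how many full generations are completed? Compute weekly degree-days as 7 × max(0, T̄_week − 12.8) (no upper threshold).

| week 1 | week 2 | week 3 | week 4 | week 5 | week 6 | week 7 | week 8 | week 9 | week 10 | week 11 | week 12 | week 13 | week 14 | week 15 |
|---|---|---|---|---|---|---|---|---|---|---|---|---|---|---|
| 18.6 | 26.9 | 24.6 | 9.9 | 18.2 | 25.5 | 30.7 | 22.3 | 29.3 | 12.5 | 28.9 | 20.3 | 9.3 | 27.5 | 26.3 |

Weekly DD (7 × max(0, T̄ − 12.8)): 40.6, 98.7, 82.6, 0.0, 37.8, 88.9, 125.3, 66.5, 115.5, 0.0, 112.7, 52.5, 0.0, 102.9, 94.5.
Season total = 1018.5 DD.
Complete generations = ⌊1018.5 / 369⌋ = 2.

2 generations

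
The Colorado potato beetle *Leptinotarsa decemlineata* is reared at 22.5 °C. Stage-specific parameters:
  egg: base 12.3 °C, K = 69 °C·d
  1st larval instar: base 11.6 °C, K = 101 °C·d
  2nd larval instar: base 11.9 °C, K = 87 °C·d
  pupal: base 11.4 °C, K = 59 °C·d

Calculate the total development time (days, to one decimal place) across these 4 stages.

29.6 days

egg: 69 / (22.5 − 12.3) = 69 / 10.2 = 6.765 d.
1st larval instar: 101 / (22.5 − 11.6) = 101 / 10.9 = 9.266 d.
2nd larval instar: 87 / (22.5 − 11.9) = 87 / 10.6 = 8.208 d.
pupal: 59 / (22.5 − 11.4) = 59 / 11.1 = 5.315 d.
Sum = 29.554 ≈ 29.6 days.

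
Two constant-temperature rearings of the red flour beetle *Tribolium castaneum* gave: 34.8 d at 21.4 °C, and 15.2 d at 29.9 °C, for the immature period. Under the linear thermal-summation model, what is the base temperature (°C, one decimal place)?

Linear rate model ⇒ the product D·(T − T_b) is constant across temperatures.
34.8·(21.4 − T_b) = 15.2·(29.9 − T_b)
T_b = (34.8·21.4 − 15.2·29.9) / (34.8 − 15.2) = 290.24 / 19.6 = 14.808 °C ≈ 14.8 °C.

14.8 °C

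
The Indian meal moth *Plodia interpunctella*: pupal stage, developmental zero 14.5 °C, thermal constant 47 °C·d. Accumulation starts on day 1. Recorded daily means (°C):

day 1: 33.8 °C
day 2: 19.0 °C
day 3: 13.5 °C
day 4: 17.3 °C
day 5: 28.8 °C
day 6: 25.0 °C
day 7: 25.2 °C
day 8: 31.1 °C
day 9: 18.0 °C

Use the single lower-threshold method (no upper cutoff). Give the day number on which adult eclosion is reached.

day 6

Daily DD above 14.5 °C: 19.3, 4.5, 0.0, 2.8, 14.3, 10.5, 10.7, 16.6, 3.5.
Cumulative: 19.3, 23.8, 23.8, 26.6, 40.9, 51.4, 62.1, 78.7, 82.2.
The total first reaches 47 DD on day 6.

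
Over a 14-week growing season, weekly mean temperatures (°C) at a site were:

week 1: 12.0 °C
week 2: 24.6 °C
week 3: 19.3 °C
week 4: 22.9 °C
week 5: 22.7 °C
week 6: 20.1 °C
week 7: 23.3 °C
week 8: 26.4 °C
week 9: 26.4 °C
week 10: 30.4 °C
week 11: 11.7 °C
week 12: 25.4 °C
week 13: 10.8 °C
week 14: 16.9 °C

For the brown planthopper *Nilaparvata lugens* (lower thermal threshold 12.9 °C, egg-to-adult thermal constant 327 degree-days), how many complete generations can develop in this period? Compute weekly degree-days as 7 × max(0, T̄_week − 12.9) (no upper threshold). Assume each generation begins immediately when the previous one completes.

Weekly DD (7 × max(0, T̄ − 12.9)): 0.0, 81.9, 44.8, 70.0, 68.6, 50.4, 72.8, 94.5, 94.5, 122.5, 0.0, 87.5, 0.0, 28.0.
Season total = 815.5 DD.
Complete generations = ⌊815.5 / 327⌋ = 2.

2 generations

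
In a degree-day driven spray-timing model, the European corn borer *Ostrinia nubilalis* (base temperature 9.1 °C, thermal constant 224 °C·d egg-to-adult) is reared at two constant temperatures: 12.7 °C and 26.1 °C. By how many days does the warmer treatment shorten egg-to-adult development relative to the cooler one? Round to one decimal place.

At 12.7 °C: 224 / (12.7 − 9.1) = 224 / 3.6 = 62.222 d.
At 26.1 °C: 224 / (26.1 − 9.1) = 224 / 17.0 = 13.176 d.
Difference = |62.222 − 13.176| = 49.046 ≈ 49.0 days.

49.0 days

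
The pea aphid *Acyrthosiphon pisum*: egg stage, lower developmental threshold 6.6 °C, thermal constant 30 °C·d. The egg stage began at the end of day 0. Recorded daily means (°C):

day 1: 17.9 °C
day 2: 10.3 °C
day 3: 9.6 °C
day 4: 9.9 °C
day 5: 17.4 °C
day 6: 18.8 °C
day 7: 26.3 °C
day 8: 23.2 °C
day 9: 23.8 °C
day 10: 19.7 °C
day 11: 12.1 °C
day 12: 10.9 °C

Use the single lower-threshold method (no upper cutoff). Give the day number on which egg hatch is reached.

Daily DD above 6.6 °C: 11.3, 3.7, 3.0, 3.3, 10.8, 12.2, 19.7, 16.6, 17.2, 13.1, 5.5, 4.3.
Cumulative: 11.3, 15.0, 18.0, 21.3, 32.1, 44.3, 64.0, 80.6, 97.8, 110.9, 116.4, 120.7.
The total first reaches 30 DD on day 5.

day 5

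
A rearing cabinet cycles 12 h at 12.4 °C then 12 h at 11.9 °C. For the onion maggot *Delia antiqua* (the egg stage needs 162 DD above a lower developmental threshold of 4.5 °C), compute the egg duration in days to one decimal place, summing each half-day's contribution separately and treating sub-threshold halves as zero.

21.2 days

Day half: max(0, 12.4 − 4.5) × 0.5 = 7.9 × 0.5 = 3.95 DD.
Night half: max(0, 11.9 − 4.5) × 0.5 = 7.4 × 0.5 = 3.70 DD.
Per 24 h: 7.65 DD/day.
Duration = 162 / 7.65 = 21.176 ≈ 21.2 days.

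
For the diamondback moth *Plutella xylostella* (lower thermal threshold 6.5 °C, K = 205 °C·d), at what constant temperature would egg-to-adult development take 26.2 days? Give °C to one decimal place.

Required daily accumulation = 205 / 26.2 = 7.824 DD/day.
T = T_base + 7.824 = 6.5 + 7.824 = 14.324 ≈ 14.3 °C.

14.3 °C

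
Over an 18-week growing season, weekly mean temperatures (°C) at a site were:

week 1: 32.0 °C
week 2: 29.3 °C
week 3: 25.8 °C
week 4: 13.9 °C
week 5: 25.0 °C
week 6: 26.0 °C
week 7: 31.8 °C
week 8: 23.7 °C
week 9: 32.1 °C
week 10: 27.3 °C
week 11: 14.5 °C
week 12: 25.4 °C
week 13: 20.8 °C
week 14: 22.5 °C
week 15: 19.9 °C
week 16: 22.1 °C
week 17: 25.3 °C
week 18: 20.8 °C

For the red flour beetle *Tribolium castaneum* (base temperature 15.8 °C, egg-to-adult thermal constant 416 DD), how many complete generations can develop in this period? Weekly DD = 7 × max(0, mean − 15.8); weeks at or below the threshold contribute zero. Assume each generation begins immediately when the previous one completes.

2 generations

Weekly DD (7 × max(0, T̄ − 15.8)): 113.4, 94.5, 70.0, 0.0, 64.4, 71.4, 112.0, 55.3, 114.1, 80.5, 0.0, 67.2, 35.0, 46.9, 28.7, 44.1, 66.5, 35.0.
Season total = 1099.0 DD.
Complete generations = ⌊1099.0 / 416⌋ = 2.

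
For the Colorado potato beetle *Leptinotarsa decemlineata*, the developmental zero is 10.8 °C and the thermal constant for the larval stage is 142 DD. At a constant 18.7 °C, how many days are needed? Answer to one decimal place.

Daily accumulation = 18.7 − 10.8 = 7.9 DD/day.
Duration = 142 / 7.9 = 17.975 ≈ 18.0 days.

18.0 days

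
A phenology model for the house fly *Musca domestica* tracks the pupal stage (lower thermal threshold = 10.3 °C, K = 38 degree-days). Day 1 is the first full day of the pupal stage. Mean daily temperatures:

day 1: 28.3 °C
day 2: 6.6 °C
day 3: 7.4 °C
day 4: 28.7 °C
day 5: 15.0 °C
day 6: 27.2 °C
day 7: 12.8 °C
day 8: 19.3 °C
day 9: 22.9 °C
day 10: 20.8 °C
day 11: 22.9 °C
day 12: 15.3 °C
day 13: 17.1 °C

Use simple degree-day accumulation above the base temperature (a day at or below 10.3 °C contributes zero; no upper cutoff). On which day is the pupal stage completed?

day 5

Daily DD above 10.3 °C: 18.0, 0.0, 0.0, 18.4, 4.7, 16.9, 2.5, 9.0, 12.6, 10.5, 12.6, 5.0, 6.8.
Cumulative: 18.0, 18.0, 18.0, 36.4, 41.1, 58.0, 60.5, 69.5, 82.1, 92.6, 105.2, 110.2, 117.0.
The total first reaches 38 DD on day 5.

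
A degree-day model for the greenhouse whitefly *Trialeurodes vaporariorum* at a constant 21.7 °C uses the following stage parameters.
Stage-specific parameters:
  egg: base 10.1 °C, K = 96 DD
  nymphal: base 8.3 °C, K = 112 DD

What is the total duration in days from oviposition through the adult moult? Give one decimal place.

16.6 days

egg: 96 / (21.7 − 10.1) = 96 / 11.6 = 8.276 d.
nymphal: 112 / (21.7 − 8.3) = 112 / 13.4 = 8.358 d.
Sum = 16.634 ≈ 16.6 days.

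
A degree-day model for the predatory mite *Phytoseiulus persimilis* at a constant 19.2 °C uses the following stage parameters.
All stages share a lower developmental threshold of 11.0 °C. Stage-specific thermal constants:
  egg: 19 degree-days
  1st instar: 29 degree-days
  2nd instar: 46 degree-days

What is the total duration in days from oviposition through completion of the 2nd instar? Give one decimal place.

Daily accumulation at 19.2 °C = 19.2 − 11.0 = 8.2 DD/day.
Total K = 19 + 29 + 46 = 94 DD.
Total duration = 94 / 8.2 = 11.463 ≈ 11.5 days.

11.5 days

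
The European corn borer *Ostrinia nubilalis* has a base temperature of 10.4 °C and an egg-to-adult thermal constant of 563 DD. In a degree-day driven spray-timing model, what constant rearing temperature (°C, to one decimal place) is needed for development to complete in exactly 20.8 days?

37.5 °C

Required daily accumulation = 563 / 20.8 = 27.067 DD/day.
T = T_base + 27.067 = 10.4 + 27.067 = 37.467 ≈ 37.5 °C.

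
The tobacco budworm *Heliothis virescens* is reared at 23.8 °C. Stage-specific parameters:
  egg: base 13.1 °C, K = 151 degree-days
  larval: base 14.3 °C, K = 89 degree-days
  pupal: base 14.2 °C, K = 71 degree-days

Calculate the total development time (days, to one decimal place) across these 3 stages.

30.9 days

egg: 151 / (23.8 − 13.1) = 151 / 10.7 = 14.112 d.
larval: 89 / (23.8 − 14.3) = 89 / 9.5 = 9.368 d.
pupal: 71 / (23.8 − 14.2) = 71 / 9.6 = 7.396 d.
Sum = 30.876 ≈ 30.9 days.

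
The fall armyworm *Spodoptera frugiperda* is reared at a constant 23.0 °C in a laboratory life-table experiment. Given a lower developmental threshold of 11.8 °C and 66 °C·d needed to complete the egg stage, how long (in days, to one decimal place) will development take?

Daily accumulation = 23.0 − 11.8 = 11.2 DD/day.
Duration = 66 / 11.2 = 5.893 ≈ 5.9 days.

5.9 days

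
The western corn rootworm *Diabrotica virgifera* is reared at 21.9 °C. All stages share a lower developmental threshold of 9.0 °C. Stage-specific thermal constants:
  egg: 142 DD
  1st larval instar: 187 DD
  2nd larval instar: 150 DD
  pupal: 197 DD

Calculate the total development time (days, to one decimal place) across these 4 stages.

Daily accumulation at 21.9 °C = 21.9 − 9.0 = 12.9 DD/day.
Total K = 142 + 187 + 150 + 197 = 676 DD.
Total duration = 676 / 12.9 = 52.403 ≈ 52.4 days.

52.4 days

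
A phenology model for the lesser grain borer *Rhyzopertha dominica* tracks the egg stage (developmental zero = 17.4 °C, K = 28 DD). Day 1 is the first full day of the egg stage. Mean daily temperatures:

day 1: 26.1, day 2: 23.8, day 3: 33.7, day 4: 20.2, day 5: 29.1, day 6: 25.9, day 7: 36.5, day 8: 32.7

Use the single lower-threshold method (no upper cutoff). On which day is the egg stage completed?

day 3

Daily DD above 17.4 °C: 8.7, 6.4, 16.3, 2.8, 11.7, 8.5, 19.1, 15.3.
Cumulative: 8.7, 15.1, 31.4, 34.2, 45.9, 54.4, 73.5, 88.8.
The total first reaches 28 DD on day 3.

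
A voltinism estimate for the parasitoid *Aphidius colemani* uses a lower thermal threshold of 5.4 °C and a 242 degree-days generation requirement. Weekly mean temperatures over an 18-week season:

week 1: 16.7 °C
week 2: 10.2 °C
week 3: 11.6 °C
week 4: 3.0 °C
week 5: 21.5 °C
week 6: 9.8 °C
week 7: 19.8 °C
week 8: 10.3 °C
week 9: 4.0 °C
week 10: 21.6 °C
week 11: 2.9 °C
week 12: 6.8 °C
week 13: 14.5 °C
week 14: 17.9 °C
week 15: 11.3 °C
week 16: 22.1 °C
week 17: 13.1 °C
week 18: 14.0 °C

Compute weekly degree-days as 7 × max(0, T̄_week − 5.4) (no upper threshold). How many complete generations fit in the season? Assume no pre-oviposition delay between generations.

4 generations

Weekly DD (7 × max(0, T̄ − 5.4)): 79.1, 33.6, 43.4, 0.0, 112.7, 30.8, 100.8, 34.3, 0.0, 113.4, 0.0, 9.8, 63.7, 87.5, 41.3, 116.9, 53.9, 60.2.
Season total = 981.4 DD.
Complete generations = ⌊981.4 / 242⌋ = 4.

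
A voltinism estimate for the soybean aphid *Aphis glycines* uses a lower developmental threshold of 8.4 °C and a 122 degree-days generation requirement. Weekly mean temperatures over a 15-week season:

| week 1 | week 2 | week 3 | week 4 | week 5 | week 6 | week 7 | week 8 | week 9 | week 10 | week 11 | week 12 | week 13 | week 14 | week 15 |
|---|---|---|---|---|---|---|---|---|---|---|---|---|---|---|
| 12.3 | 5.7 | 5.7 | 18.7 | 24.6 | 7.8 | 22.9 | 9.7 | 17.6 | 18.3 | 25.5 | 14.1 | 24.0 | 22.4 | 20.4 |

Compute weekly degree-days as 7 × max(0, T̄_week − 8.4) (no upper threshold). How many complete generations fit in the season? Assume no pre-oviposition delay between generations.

Weekly DD (7 × max(0, T̄ − 8.4)): 27.3, 0.0, 0.0, 72.1, 113.4, 0.0, 101.5, 9.1, 64.4, 69.3, 119.7, 39.9, 109.2, 98.0, 84.0.
Season total = 907.9 DD.
Complete generations = ⌊907.9 / 122⌋ = 7.

7 generations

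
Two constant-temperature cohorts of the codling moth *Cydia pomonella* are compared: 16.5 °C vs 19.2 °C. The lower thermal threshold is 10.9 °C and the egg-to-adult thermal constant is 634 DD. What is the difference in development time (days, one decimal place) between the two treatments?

At 16.5 °C: 634 / (16.5 − 10.9) = 634 / 5.6 = 113.214 d.
At 19.2 °C: 634 / (19.2 − 10.9) = 634 / 8.3 = 76.386 d.
Difference = |113.214 − 76.386| = 36.829 ≈ 36.8 days.

36.8 days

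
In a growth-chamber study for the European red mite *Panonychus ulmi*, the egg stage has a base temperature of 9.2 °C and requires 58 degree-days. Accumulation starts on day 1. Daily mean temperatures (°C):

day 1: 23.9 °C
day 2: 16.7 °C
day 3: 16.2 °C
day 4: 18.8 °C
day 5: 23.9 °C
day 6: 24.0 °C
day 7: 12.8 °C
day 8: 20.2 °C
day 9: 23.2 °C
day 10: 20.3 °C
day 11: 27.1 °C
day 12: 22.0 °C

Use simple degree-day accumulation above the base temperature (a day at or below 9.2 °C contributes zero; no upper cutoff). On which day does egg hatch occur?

Daily DD above 9.2 °C: 14.7, 7.5, 7.0, 9.6, 14.7, 14.8, 3.6, 11.0, 14.0, 11.1, 17.9, 12.8.
Cumulative: 14.7, 22.2, 29.2, 38.8, 53.5, 68.3, 71.9, 82.9, 96.9, 108.0, 125.9, 138.7.
The total first reaches 58 DD on day 6.

day 6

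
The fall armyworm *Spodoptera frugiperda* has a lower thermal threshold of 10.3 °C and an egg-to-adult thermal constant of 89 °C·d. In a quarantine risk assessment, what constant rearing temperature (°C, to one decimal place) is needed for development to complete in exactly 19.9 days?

Required daily accumulation = 89 / 19.9 = 4.472 DD/day.
T = T_base + 4.472 = 10.3 + 4.472 = 14.772 ≈ 14.8 °C.

14.8 °C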